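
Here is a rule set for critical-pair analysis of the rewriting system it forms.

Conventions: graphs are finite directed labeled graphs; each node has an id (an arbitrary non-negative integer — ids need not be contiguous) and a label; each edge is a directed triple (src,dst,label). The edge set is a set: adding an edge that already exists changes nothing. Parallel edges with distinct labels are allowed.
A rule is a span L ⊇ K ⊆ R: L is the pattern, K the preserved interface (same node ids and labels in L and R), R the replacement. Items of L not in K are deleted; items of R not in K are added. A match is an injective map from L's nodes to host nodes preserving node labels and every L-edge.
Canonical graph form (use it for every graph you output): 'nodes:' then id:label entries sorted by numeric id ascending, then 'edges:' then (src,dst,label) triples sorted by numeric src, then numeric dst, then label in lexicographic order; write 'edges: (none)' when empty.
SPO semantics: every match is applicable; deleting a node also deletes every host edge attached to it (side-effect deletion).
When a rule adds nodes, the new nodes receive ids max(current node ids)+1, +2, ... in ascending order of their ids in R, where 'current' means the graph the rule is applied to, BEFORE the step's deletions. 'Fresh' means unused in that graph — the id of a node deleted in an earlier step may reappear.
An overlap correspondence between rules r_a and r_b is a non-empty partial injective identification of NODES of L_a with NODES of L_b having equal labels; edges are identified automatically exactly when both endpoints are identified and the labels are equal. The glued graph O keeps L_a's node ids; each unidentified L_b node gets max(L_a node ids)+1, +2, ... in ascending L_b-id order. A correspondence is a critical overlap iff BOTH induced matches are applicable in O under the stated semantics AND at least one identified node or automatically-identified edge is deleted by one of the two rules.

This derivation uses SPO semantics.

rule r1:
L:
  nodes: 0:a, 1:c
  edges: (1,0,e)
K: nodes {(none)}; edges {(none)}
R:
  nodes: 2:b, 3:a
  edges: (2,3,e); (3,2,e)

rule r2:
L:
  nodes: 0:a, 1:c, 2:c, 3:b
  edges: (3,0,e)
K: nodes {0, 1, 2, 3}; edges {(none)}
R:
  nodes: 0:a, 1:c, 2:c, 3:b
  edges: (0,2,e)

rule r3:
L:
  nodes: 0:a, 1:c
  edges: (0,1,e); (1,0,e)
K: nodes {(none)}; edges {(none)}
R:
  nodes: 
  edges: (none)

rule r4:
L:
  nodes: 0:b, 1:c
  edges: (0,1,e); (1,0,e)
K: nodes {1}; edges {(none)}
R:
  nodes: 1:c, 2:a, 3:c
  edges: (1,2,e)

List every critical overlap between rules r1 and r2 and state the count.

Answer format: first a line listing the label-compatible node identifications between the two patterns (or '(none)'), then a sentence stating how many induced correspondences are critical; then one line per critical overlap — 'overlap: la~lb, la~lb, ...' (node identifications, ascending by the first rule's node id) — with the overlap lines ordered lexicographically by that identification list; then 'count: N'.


label-compatible node identifications between L(r1) and L(r2): 0~0, 1~1, 1~2
5 of the induced correspondences are critical overlaps of r1 and r2.
overlap: 0~0
overlap: 0~0, 1~1
overlap: 0~0, 1~2
overlap: 1~1
overlap: 1~2
count: 5


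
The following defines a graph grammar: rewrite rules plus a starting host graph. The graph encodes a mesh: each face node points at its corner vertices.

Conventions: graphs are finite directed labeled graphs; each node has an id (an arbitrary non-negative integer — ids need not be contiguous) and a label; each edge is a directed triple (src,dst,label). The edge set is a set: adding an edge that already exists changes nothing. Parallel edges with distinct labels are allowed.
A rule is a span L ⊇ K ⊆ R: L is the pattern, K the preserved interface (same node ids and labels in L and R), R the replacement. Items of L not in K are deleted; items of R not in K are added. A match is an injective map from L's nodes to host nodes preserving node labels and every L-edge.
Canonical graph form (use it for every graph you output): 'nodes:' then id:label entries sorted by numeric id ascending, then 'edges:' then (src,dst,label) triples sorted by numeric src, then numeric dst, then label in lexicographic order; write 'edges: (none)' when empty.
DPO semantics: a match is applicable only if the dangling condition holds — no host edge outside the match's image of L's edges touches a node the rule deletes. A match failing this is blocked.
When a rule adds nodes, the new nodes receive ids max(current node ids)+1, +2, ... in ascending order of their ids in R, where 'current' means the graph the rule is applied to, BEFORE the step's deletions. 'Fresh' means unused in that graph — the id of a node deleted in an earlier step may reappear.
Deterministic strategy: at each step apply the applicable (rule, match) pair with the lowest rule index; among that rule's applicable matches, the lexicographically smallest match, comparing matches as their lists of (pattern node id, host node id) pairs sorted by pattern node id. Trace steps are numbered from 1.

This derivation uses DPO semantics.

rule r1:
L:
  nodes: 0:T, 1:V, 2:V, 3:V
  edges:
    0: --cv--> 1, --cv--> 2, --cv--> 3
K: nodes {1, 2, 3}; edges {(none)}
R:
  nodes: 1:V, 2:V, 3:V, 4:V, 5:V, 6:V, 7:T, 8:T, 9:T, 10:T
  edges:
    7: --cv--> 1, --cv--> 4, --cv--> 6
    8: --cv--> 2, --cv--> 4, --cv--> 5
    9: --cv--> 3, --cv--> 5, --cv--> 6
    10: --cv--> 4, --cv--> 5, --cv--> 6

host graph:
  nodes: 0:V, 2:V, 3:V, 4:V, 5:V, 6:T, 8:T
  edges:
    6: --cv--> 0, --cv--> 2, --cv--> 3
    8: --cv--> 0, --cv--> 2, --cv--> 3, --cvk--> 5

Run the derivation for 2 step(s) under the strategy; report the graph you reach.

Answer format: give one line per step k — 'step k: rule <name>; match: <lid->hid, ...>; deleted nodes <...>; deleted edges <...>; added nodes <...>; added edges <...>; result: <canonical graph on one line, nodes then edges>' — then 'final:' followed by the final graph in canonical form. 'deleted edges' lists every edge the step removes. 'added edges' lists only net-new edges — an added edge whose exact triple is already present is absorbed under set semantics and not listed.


step 1: rule r1; match: 0->6, 1->0, 2->2, 3->3; deleted nodes 6; deleted edges (6,0,cv); (6,2,cv); (6,3,cv); added nodes 9, 10, 11, 12, 13, 14, 15; added edges (12,0,cv); (12,9,cv); (12,11,cv); (13,2,cv); (13,9,cv); (13,10,cv); (14,3,cv); (14,10,cv); (14,11,cv); (15,9,cv); (15,10,cv); (15,11,cv); result: nodes: 0:V, 2:V, 3:V, 4:V, 5:V, 8:T, 9:V, 10:V, 11:V, 12:T, 13:T, 14:T, 15:T edges: (8,0,cv); (8,2,cv); (8,3,cv); (8,5,cvk); (12,0,cv); (12,9,cv); (12,11,cv); (13,2,cv); (13,9,cv); (13,10,cv); (14,3,cv); (14,10,cv); (14,11,cv); (15,9,cv); (15,10,cv); (15,11,cv)
step 2: rule r1; match: 0->12, 1->0, 2->9, 3->11; deleted nodes 12; deleted edges (12,0,cv); (12,9,cv); (12,11,cv); added nodes 16, 17, 18, 19, 20, 21, 22; added edges (19,0,cv); (19,16,cv); (19,18,cv); (20,9,cv); (20,16,cv); (20,17,cv); (21,11,cv); (21,17,cv); (21,18,cv); (22,16,cv); (22,17,cv); (22,18,cv); result: nodes: 0:V, 2:V, 3:V, 4:V, 5:V, 8:T, 9:V, 10:V, 11:V, 13:T, 14:T, 15:T, 16:V, 17:V, 18:V, 19:T, 20:T, 21:T, 22:T edges: (8,0,cv); (8,2,cv); (8,3,cv); (8,5,cvk); (13,2,cv); (13,9,cv); (13,10,cv); (14,3,cv); (14,10,cv); (14,11,cv); (15,9,cv); (15,10,cv); (15,11,cv); (19,0,cv); (19,16,cv); (19,18,cv); (20,9,cv); (20,16,cv); (20,17,cv); (21,11,cv); (21,17,cv); (21,18,cv); (22,16,cv); (22,17,cv); (22,18,cv)
final:
nodes: 0:V, 2:V, 3:V, 4:V, 5:V, 8:T, 9:V, 10:V, 11:V, 13:T, 14:T, 15:T, 16:V, 17:V, 18:V, 19:T, 20:T, 21:T, 22:T
edges: (8,0,cv); (8,2,cv); (8,3,cv); (8,5,cvk); (13,2,cv); (13,9,cv); (13,10,cv); (14,3,cv); (14,10,cv); (14,11,cv); (15,9,cv); (15,10,cv); (15,11,cv); (19,0,cv); (19,16,cv); (19,18,cv); (20,9,cv); (20,16,cv); (20,17,cv); (21,11,cv); (21,17,cv); (21,18,cv); (22,16,cv); (22,17,cv); (22,18,cv)


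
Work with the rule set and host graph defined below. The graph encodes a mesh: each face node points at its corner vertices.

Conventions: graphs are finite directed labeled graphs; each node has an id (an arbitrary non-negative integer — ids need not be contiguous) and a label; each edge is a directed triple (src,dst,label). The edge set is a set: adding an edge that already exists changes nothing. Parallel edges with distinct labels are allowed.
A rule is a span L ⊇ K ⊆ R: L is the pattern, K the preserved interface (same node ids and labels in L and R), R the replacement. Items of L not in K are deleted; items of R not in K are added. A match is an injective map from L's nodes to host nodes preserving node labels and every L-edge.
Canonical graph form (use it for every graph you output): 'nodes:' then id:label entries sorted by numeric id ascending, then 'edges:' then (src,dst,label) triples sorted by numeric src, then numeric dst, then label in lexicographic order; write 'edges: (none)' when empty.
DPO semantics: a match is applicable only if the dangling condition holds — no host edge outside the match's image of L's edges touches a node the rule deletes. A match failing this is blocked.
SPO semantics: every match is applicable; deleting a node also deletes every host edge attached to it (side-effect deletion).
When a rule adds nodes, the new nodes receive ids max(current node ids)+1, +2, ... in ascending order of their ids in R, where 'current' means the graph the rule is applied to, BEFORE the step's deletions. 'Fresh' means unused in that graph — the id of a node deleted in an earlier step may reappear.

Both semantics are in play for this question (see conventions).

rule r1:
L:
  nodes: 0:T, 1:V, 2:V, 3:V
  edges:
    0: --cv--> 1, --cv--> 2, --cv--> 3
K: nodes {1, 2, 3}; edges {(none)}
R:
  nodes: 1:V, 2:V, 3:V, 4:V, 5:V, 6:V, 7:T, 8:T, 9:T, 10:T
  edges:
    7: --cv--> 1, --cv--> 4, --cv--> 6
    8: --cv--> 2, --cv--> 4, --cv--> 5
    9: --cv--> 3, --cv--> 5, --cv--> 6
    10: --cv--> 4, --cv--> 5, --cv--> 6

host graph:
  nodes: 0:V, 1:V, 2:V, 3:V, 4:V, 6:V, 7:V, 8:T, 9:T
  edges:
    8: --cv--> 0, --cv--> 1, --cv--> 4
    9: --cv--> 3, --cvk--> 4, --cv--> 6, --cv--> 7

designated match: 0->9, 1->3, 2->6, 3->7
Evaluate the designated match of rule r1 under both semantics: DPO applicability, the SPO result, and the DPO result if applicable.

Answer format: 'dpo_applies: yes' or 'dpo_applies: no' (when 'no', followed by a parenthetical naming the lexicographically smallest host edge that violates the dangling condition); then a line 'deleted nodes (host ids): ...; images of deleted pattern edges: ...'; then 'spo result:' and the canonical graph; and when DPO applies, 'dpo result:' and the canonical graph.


dpo_applies: no
(the rule deletes node 9, which keeps host edge (9,4,cvk) outside the match image — the dangling condition fails, DPO blocks; SPO proceeds and side-deletes such edges)
deleted nodes (host ids): 9; images of deleted pattern edges: (9,3,cv); (9,6,cv); (9,7,cv)
spo result:
nodes: 0:V, 1:V, 2:V, 3:V, 4:V, 6:V, 7:V, 8:T, 10:V, 11:V, 12:V, 13:T, 14:T, 15:T, 16:T
edges: (8,0,cv); (8,1,cv); (8,4,cv); (13,3,cv); (13,10,cv); (13,12,cv); (14,6,cv); (14,10,cv); (14,11,cv); (15,7,cv); (15,11,cv); (15,12,cv); (16,10,cv); (16,11,cv); (16,12,cv)


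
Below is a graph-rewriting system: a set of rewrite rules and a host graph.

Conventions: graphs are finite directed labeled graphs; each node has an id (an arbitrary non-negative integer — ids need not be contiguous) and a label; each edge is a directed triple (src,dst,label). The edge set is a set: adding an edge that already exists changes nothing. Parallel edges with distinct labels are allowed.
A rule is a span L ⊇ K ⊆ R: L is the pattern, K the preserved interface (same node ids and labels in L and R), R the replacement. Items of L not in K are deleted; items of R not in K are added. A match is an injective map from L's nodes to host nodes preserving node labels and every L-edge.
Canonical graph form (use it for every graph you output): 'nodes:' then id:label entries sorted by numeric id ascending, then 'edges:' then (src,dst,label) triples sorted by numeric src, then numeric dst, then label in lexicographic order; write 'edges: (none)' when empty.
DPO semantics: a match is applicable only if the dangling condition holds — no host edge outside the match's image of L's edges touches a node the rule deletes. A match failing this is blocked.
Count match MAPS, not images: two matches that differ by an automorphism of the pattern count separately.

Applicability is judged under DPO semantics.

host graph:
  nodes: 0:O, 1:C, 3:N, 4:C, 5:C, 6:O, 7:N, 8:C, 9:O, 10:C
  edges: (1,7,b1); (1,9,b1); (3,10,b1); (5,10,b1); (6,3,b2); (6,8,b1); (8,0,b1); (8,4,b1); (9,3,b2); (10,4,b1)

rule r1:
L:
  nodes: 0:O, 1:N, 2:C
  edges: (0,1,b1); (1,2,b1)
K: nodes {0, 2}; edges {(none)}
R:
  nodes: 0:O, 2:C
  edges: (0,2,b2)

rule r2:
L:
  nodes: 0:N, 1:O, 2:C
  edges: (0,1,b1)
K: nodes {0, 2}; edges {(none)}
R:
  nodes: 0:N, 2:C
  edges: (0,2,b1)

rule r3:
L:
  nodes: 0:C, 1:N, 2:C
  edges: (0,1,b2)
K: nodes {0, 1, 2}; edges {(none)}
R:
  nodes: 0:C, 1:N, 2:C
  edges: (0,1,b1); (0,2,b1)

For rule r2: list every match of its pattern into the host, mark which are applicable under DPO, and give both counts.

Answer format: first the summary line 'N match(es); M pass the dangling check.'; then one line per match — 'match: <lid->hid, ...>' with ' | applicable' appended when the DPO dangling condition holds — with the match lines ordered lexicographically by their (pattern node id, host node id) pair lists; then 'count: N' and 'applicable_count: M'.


0 match(es); 0 pass the dangling check.
count: 0
applicable_count: 0


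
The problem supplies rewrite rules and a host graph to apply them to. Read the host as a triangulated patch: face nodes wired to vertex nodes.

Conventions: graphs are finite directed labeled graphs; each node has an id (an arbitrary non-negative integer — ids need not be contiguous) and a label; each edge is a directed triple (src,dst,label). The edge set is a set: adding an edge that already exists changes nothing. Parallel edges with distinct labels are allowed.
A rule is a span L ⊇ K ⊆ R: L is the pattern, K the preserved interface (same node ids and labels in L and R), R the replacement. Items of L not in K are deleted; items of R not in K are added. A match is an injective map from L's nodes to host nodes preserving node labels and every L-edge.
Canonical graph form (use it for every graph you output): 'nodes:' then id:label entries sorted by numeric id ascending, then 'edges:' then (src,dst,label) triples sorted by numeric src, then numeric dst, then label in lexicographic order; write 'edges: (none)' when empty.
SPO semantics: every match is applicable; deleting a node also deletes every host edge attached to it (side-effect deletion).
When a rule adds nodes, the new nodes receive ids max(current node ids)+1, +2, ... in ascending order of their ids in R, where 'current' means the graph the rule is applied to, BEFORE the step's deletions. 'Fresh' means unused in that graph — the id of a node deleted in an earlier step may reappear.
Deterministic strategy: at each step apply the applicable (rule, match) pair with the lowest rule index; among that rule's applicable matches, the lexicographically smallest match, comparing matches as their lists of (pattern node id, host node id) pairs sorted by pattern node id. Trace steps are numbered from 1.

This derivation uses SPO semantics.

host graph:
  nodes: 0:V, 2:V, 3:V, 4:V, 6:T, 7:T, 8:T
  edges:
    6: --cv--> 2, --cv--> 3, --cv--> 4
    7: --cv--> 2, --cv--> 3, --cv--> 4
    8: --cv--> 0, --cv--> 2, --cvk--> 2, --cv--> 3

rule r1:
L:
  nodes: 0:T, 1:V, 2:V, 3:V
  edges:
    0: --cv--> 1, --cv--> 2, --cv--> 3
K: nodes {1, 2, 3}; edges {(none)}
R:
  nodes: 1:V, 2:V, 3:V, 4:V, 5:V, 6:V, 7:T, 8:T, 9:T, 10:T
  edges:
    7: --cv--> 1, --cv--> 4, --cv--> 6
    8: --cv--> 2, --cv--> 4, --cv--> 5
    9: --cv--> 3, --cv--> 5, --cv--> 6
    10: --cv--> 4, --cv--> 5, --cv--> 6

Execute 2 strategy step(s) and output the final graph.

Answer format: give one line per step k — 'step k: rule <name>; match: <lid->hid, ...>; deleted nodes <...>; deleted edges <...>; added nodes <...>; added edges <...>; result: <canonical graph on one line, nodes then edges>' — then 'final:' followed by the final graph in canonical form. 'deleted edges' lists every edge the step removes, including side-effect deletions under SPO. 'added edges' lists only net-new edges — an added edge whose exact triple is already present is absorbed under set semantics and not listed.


step 1: rule r1; match: 0->6, 1->2, 2->3, 3->4; deleted nodes 6; deleted edges (6,2,cv); (6,3,cv); (6,4,cv); added nodes 9, 10, 11, 12, 13, 14, 15; added edges (12,2,cv); (12,9,cv); (12,11,cv); (13,3,cv); (13,9,cv); (13,10,cv); (14,4,cv); (14,10,cv); (14,11,cv); (15,9,cv); (15,10,cv); (15,11,cv); result: nodes: 0:V, 2:V, 3:V, 4:V, 7:T, 8:T, 9:V, 10:V, 11:V, 12:T, 13:T, 14:T, 15:T edges: (7,2,cv); (7,3,cv); (7,4,cv); (8,0,cv); (8,2,cv); (8,2,cvk); (8,3,cv); (12,2,cv); (12,9,cv); (12,11,cv); (13,3,cv); (13,9,cv); (13,10,cv); (14,4,cv); (14,10,cv); (14,11,cv); (15,9,cv); (15,10,cv); (15,11,cv)
step 2: rule r1; match: 0->7, 1->2, 2->3, 3->4; deleted nodes 7; deleted edges (7,2,cv); (7,3,cv); (7,4,cv); added nodes 16, 17, 18, 19, 20, 21, 22; added edges (19,2,cv); (19,16,cv); (19,18,cv); (20,3,cv); (20,16,cv); (20,17,cv); (21,4,cv); (21,17,cv); (21,18,cv); (22,16,cv); (22,17,cv); (22,18,cv); result: nodes: 0:V, 2:V, 3:V, 4:V, 8:T, 9:V, 10:V, 11:V, 12:T, 13:T, 14:T, 15:T, 16:V, 17:V, 18:V, 19:T, 20:T, 21:T, 22:T edges: (8,0,cv); (8,2,cv); (8,2,cvk); (8,3,cv); (12,2,cv); (12,9,cv); (12,11,cv); (13,3,cv); (13,9,cv); (13,10,cv); (14,4,cv); (14,10,cv); (14,11,cv); (15,9,cv); (15,10,cv); (15,11,cv); (19,2,cv); (19,16,cv); (19,18,cv); (20,3,cv); (20,16,cv); (20,17,cv); (21,4,cv); (21,17,cv); (21,18,cv); (22,16,cv); (22,17,cv); (22,18,cv)
final:
nodes: 0:V, 2:V, 3:V, 4:V, 8:T, 9:V, 10:V, 11:V, 12:T, 13:T, 14:T, 15:T, 16:V, 17:V, 18:V, 19:T, 20:T, 21:T, 22:T
edges: (8,0,cv); (8,2,cv); (8,2,cvk); (8,3,cv); (12,2,cv); (12,9,cv); (12,11,cv); (13,3,cv); (13,9,cv); (13,10,cv); (14,4,cv); (14,10,cv); (14,11,cv); (15,9,cv); (15,10,cv); (15,11,cv); (19,2,cv); (19,16,cv); (19,18,cv); (20,3,cv); (20,16,cv); (20,17,cv); (21,4,cv); (21,17,cv); (21,18,cv); (22,16,cv); (22,17,cv); (22,18,cv)


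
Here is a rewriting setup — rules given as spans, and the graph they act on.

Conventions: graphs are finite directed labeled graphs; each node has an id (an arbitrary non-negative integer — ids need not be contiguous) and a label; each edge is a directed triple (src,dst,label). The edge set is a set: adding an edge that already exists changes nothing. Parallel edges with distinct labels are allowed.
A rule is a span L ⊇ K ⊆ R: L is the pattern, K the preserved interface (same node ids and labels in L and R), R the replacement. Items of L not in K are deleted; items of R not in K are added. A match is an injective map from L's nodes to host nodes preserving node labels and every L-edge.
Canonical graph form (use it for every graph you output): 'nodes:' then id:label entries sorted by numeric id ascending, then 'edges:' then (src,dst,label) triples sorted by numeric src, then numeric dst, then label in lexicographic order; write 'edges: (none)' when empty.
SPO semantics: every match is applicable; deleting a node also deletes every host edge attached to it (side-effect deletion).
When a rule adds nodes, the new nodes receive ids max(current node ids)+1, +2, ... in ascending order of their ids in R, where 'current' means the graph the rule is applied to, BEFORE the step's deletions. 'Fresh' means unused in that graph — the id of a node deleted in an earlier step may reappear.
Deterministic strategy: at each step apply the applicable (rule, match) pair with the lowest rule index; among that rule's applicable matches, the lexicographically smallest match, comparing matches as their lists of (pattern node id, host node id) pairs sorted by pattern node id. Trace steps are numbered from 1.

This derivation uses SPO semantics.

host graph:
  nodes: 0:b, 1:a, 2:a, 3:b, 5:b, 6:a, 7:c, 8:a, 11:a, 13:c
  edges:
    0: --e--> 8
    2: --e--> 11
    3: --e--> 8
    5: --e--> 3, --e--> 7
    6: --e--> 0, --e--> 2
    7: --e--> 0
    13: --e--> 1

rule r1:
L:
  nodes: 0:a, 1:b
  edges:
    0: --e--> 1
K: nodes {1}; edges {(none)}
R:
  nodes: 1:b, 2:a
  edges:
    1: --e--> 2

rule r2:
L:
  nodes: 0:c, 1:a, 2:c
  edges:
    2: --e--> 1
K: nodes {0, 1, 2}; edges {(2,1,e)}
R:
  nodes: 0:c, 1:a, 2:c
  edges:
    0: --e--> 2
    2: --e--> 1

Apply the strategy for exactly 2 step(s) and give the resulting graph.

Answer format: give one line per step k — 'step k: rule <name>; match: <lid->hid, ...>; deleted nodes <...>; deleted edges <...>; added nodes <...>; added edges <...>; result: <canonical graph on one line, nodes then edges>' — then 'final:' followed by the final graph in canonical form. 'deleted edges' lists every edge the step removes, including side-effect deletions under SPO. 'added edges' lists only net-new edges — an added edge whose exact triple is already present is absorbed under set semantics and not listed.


step 1: rule r1; match: 0->6, 1->0; deleted nodes 6; deleted edges (6,0,e); (6,2,e); added nodes 14; added edges (0,14,e); result: nodes: 0:b, 1:a, 2:a, 3:b, 5:b, 7:c, 8:a, 11:a, 13:c, 14:a edges: (0,8,e); (0,14,e); (2,11,e); (3,8,e); (5,3,e); (5,7,e); (7,0,e); (13,1,e)
step 2: rule r2; match: 0->7, 1->1, 2->13; deleted nodes (none); deleted edges (none); added nodes (none); added edges (7,13,e); result: nodes: 0:b, 1:a, 2:a, 3:b, 5:b, 7:c, 8:a, 11:a, 13:c, 14:a edges: (0,8,e); (0,14,e); (2,11,e); (3,8,e); (5,3,e); (5,7,e); (7,0,e); (7,13,e); (13,1,e)
final:
nodes: 0:b, 1:a, 2:a, 3:b, 5:b, 7:c, 8:a, 11:a, 13:c, 14:a
edges: (0,8,e); (0,14,e); (2,11,e); (3,8,e); (5,3,e); (5,7,e); (7,0,e); (7,13,e); (13,1,e)


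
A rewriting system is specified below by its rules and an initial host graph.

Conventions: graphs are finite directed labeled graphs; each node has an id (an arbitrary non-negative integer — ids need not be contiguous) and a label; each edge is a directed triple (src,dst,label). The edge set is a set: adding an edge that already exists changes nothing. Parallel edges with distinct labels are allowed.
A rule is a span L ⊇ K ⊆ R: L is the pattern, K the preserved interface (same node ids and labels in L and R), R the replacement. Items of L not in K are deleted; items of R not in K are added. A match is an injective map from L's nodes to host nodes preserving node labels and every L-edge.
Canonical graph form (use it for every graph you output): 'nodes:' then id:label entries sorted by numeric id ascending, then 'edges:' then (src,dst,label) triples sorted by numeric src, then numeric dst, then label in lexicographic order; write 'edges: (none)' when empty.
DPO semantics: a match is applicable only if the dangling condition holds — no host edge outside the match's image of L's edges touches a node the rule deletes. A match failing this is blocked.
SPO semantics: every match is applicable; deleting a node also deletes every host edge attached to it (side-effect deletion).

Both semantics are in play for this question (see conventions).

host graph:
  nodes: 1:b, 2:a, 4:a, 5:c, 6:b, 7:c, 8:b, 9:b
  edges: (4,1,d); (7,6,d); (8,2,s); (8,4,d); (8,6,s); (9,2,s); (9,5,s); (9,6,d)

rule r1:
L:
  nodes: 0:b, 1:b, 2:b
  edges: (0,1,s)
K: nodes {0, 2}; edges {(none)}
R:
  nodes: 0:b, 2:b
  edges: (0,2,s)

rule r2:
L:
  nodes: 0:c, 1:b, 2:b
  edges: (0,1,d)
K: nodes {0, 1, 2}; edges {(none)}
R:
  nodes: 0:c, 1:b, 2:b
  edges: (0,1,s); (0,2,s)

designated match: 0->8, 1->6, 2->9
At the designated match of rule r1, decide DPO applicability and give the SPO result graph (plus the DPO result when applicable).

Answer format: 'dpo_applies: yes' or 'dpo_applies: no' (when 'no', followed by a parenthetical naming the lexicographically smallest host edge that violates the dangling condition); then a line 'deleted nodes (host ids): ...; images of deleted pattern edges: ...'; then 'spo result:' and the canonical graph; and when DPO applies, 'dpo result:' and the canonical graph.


dpo_applies: no
(the rule deletes node 6, which keeps host edge (7,6,d) outside the match image — the dangling condition fails, DPO blocks; SPO proceeds and side-deletes such edges)
deleted nodes (host ids): 6; images of deleted pattern edges: (8,6,s)
spo result:
nodes: 1:b, 2:a, 4:a, 5:c, 7:c, 8:b, 9:b
edges: (4,1,d); (8,2,s); (8,4,d); (8,9,s); (9,2,s); (9,5,s)


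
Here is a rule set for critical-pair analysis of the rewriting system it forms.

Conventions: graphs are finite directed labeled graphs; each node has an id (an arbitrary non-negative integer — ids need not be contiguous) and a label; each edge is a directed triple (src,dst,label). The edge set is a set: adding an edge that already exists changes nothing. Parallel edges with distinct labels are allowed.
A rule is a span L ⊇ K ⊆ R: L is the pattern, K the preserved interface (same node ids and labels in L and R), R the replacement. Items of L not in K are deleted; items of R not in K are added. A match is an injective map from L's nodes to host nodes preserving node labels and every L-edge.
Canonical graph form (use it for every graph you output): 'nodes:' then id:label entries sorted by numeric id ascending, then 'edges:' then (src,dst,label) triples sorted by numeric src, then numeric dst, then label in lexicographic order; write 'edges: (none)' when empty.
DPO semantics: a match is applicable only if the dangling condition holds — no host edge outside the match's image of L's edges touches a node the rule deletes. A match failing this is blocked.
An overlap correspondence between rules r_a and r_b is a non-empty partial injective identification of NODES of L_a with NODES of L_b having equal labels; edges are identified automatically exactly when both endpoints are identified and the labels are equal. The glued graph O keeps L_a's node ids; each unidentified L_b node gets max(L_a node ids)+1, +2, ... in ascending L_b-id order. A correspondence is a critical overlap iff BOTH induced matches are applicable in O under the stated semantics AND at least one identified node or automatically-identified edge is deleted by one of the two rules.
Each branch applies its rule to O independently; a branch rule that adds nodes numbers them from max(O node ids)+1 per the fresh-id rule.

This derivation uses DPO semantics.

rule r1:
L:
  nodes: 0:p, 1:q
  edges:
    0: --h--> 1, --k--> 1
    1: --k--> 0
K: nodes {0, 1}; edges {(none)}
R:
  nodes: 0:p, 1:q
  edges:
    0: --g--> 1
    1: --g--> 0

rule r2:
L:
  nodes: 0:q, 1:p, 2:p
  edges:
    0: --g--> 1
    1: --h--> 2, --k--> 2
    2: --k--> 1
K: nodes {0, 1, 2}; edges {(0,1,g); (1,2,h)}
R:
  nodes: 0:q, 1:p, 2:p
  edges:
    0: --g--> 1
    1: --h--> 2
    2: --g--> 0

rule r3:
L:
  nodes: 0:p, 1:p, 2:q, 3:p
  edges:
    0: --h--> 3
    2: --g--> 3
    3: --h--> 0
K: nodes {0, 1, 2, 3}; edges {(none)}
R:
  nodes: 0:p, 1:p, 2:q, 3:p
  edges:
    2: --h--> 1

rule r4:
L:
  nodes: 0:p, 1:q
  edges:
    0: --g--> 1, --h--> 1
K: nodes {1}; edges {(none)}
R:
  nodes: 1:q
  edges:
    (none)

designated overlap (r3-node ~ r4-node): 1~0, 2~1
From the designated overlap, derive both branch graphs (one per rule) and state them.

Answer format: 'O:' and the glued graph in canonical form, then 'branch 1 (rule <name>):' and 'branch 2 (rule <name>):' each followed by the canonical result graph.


O:
nodes: 0:p, 1:p, 2:q, 3:p
edges: (0,3,h); (1,2,g); (1,2,h); (2,3,g); (3,0,h)
branch 1 (rule r3):
nodes: 0:p, 1:p, 2:q, 3:p
edges: (1,2,g); (1,2,h); (2,1,h)
branch 2 (rule r4):
nodes: 0:p, 2:q, 3:p
edges: (0,3,h); (2,3,g); (3,0,h)


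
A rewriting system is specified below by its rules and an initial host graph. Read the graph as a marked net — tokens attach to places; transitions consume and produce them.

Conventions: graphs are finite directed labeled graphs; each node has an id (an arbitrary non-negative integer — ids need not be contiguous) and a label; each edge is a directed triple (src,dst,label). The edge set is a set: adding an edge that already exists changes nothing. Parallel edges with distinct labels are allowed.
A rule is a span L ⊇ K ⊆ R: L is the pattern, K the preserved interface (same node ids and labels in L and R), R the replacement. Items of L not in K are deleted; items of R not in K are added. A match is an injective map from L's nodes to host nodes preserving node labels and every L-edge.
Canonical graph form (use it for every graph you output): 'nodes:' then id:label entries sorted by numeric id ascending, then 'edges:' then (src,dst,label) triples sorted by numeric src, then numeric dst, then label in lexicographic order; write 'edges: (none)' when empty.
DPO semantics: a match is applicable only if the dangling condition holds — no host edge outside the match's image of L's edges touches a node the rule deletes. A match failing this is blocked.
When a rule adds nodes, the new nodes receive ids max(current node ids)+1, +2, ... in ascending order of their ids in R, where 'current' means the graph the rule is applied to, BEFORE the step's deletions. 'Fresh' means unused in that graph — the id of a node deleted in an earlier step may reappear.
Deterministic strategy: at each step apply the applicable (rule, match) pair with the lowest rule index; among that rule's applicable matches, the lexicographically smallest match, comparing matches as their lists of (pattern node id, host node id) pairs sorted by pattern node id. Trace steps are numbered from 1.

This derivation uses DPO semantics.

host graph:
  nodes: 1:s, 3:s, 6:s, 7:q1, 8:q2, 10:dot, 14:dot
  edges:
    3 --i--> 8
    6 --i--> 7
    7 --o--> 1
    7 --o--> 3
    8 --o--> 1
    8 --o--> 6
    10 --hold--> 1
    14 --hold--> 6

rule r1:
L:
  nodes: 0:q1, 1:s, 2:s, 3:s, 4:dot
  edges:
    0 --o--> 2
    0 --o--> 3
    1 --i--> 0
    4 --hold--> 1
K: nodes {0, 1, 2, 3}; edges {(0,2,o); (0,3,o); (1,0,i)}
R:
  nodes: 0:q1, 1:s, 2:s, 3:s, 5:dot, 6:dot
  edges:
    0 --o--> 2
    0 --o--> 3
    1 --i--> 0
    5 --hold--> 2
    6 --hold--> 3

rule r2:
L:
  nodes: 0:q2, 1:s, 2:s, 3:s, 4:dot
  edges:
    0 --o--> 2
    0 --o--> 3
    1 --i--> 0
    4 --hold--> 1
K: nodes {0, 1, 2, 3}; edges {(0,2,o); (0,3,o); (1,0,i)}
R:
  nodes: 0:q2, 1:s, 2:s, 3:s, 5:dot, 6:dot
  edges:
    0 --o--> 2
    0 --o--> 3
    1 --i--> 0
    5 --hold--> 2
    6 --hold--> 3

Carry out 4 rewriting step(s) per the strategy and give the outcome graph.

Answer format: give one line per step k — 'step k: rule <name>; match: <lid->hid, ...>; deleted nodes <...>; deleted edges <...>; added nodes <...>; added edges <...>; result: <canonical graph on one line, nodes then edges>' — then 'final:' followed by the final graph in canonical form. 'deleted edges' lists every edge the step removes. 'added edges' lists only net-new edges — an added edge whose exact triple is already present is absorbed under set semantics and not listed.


step 1: rule r1; match: 0->7, 1->6, 2->1, 3->3, 4->14; deleted nodes 14; deleted edges (14,6,hold); added nodes 15, 16; added edges (15,1,hold); (16,3,hold); result: nodes: 1:s, 3:s, 6:s, 7:q1, 8:q2, 10:dot, 15:dot, 16:dot edges: (3,8,i); (6,7,i); (7,1,o); (7,3,o); (8,1,o); (8,6,o); (10,1,hold); (15,1,hold); (16,3,hold)
step 2: rule r2; match: 0->8, 1->3, 2->1, 3->6, 4->16; deleted nodes 16; deleted edges (16,3,hold); added nodes 17, 18; added edges (17,1,hold); (18,6,hold); result: nodes: 1:s, 3:s, 6:s, 7:q1, 8:q2, 10:dot, 15:dot, 17:dot, 18:dot edges: (3,8,i); (6,7,i); (7,1,o); (7,3,o); (8,1,o); (8,6,o); (10,1,hold); (15,1,hold); (17,1,hold); (18,6,hold)
step 3: rule r1; match: 0->7, 1->6, 2->1, 3->3, 4->18; deleted nodes 18; deleted edges (18,6,hold); added nodes 19, 20; added edges (19,1,hold); (20,3,hold); result: nodes: 1:s, 3:s, 6:s, 7:q1, 8:q2, 10:dot, 15:dot, 17:dot, 19:dot, 20:dot edges: (3,8,i); (6,7,i); (7,1,o); (7,3,o); (8,1,o); (8,6,o); (10,1,hold); (15,1,hold); (17,1,hold); (19,1,hold); (20,3,hold)
step 4: rule r2; match: 0->8, 1->3, 2->1, 3->6, 4->20; deleted nodes 20; deleted edges (20,3,hold); added nodes 21, 22; added edges (21,1,hold); (22,6,hold); result: nodes: 1:s, 3:s, 6:s, 7:q1, 8:q2, 10:dot, 15:dot, 17:dot, 19:dot, 21:dot, 22:dot edges: (3,8,i); (6,7,i); (7,1,o); (7,3,o); (8,1,o); (8,6,o); (10,1,hold); (15,1,hold); (17,1,hold); (19,1,hold); (21,1,hold); (22,6,hold)
final:
nodes: 1:s, 3:s, 6:s, 7:q1, 8:q2, 10:dot, 15:dot, 17:dot, 19:dot, 21:dot, 22:dot
edges: (3,8,i); (6,7,i); (7,1,o); (7,3,o); (8,1,o); (8,6,o); (10,1,hold); (15,1,hold); (17,1,hold); (19,1,hold); (21,1,hold); (22,6,hold)


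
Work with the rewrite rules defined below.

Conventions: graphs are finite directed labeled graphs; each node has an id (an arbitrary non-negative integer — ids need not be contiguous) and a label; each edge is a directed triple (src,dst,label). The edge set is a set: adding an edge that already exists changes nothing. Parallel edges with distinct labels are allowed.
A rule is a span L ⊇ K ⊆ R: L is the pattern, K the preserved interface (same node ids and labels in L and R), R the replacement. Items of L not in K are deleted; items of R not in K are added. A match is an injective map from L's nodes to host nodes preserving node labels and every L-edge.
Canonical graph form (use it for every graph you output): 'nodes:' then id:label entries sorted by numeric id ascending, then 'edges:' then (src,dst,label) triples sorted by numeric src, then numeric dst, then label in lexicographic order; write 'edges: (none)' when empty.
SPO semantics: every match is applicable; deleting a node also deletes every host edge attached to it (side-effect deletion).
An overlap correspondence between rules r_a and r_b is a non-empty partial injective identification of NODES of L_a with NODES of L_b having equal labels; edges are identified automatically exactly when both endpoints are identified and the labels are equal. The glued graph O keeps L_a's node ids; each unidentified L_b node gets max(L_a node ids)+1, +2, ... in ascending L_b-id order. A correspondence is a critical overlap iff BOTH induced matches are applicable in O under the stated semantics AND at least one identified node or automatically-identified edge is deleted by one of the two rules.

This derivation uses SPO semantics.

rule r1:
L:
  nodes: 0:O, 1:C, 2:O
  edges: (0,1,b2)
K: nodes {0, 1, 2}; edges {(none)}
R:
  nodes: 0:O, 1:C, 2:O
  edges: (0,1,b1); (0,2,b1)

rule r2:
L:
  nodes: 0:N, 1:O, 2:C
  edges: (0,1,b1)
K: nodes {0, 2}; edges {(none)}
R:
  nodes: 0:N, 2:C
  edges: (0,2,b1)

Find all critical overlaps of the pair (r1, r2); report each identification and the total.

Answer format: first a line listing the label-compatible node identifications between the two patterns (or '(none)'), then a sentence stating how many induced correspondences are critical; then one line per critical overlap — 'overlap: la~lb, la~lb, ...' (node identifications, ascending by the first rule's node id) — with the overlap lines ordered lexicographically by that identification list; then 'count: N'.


label-compatible node identifications between L(r1) and L(r2): 0~1, 1~2, 2~1
4 of the induced correspondences are critical overlaps of r1 and r2.
overlap: 0~1
overlap: 0~1, 1~2
overlap: 1~2, 2~1
overlap: 2~1
count: 4


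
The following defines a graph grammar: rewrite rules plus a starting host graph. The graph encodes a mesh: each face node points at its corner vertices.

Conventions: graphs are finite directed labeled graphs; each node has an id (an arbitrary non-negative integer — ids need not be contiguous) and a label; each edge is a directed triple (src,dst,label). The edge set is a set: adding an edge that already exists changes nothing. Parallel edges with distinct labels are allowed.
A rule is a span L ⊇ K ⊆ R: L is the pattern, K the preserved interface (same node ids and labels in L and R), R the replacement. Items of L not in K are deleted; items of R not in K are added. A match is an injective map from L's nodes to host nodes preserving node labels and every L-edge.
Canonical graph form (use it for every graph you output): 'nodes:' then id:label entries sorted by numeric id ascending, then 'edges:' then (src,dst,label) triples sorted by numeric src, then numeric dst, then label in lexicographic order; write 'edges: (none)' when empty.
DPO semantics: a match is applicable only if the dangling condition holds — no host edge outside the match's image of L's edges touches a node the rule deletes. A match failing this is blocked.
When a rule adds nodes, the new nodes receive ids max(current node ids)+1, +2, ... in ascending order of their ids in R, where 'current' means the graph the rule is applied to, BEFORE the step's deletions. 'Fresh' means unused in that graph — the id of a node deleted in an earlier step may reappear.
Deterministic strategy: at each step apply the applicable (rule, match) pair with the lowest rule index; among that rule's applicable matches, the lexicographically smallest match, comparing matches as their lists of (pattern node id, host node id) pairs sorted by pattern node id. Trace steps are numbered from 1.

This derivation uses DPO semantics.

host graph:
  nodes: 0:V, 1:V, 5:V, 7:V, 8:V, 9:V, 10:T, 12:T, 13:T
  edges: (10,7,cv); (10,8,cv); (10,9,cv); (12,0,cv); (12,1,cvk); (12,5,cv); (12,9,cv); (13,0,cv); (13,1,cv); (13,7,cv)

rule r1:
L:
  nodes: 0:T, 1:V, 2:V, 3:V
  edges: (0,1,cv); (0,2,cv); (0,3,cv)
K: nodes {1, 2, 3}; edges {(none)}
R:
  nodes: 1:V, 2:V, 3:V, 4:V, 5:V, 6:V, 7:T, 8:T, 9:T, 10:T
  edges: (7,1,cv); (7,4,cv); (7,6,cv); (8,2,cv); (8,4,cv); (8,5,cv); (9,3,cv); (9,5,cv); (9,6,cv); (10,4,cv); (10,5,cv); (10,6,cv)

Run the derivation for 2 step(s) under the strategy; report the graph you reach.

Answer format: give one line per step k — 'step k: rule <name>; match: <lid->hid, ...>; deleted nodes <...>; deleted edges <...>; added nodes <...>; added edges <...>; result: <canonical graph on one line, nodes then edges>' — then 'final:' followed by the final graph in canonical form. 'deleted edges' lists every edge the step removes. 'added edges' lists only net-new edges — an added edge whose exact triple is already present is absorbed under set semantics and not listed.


step 1: rule r1; match: 0->10, 1->7, 2->8, 3->9; deleted nodes 10; deleted edges (10,7,cv); (10,8,cv); (10,9,cv); added nodes 14, 15, 16, 17, 18, 19, 20; added edges (17,7,cv); (17,14,cv); (17,16,cv); (18,8,cv); (18,14,cv); (18,15,cv); (19,9,cv); (19,15,cv); (19,16,cv); (20,14,cv); (20,15,cv); (20,16,cv); result: nodes: 0:V, 1:V, 5:V, 7:V, 8:V, 9:V, 12:T, 13:T, 14:V, 15:V, 16:V, 17:T, 18:T, 19:T, 20:T edges: (12,0,cv); (12,1,cvk); (12,5,cv); (12,9,cv); (13,0,cv); (13,1,cv); (13,7,cv); (17,7,cv); (17,14,cv); (17,16,cv); (18,8,cv); (18,14,cv); (18,15,cv); (19,9,cv); (19,15,cv); (19,16,cv); (20,14,cv); (20,15,cv); (20,16,cv)
step 2: rule r1; match: 0->13, 1->0, 2->1, 3->7; deleted nodes 13; deleted edges (13,0,cv); (13,1,cv); (13,7,cv); added nodes 21, 22, 23, 24, 25, 26, 27; added edges (24,0,cv); (24,21,cv); (24,23,cv); (25,1,cv); (25,21,cv); (25,22,cv); (26,7,cv); (26,22,cv); (26,23,cv); (27,21,cv); (27,22,cv); (27,23,cv); result: nodes: 0:V, 1:V, 5:V, 7:V, 8:V, 9:V, 12:T, 14:V, 15:V, 16:V, 17:T, 18:T, 19:T, 20:T, 21:V, 22:V, 23:V, 24:T, 25:T, 26:T, 27:T edges: (12,0,cv); (12,1,cvk); (12,5,cv); (12,9,cv); (17,7,cv); (17,14,cv); (17,16,cv); (18,8,cv); (18,14,cv); (18,15,cv); (19,9,cv); (19,15,cv); (19,16,cv); (20,14,cv); (20,15,cv); (20,16,cv); (24,0,cv); (24,21,cv); (24,23,cv); (25,1,cv); (25,21,cv); (25,22,cv); (26,7,cv); (26,22,cv); (26,23,cv); (27,21,cv); (27,22,cv); (27,23,cv)
final:
nodes: 0:V, 1:V, 5:V, 7:V, 8:V, 9:V, 12:T, 14:V, 15:V, 16:V, 17:T, 18:T, 19:T, 20:T, 21:V, 22:V, 23:V, 24:T, 25:T, 26:T, 27:T
edges: (12,0,cv); (12,1,cvk); (12,5,cv); (12,9,cv); (17,7,cv); (17,14,cv); (17,16,cv); (18,8,cv); (18,14,cv); (18,15,cv); (19,9,cv); (19,15,cv); (19,16,cv); (20,14,cv); (20,15,cv); (20,16,cv); (24,0,cv); (24,21,cv); (24,23,cv); (25,1,cv); (25,21,cv); (25,22,cv); (26,7,cv); (26,22,cv); (26,23,cv); (27,21,cv); (27,22,cv); (27,23,cv)


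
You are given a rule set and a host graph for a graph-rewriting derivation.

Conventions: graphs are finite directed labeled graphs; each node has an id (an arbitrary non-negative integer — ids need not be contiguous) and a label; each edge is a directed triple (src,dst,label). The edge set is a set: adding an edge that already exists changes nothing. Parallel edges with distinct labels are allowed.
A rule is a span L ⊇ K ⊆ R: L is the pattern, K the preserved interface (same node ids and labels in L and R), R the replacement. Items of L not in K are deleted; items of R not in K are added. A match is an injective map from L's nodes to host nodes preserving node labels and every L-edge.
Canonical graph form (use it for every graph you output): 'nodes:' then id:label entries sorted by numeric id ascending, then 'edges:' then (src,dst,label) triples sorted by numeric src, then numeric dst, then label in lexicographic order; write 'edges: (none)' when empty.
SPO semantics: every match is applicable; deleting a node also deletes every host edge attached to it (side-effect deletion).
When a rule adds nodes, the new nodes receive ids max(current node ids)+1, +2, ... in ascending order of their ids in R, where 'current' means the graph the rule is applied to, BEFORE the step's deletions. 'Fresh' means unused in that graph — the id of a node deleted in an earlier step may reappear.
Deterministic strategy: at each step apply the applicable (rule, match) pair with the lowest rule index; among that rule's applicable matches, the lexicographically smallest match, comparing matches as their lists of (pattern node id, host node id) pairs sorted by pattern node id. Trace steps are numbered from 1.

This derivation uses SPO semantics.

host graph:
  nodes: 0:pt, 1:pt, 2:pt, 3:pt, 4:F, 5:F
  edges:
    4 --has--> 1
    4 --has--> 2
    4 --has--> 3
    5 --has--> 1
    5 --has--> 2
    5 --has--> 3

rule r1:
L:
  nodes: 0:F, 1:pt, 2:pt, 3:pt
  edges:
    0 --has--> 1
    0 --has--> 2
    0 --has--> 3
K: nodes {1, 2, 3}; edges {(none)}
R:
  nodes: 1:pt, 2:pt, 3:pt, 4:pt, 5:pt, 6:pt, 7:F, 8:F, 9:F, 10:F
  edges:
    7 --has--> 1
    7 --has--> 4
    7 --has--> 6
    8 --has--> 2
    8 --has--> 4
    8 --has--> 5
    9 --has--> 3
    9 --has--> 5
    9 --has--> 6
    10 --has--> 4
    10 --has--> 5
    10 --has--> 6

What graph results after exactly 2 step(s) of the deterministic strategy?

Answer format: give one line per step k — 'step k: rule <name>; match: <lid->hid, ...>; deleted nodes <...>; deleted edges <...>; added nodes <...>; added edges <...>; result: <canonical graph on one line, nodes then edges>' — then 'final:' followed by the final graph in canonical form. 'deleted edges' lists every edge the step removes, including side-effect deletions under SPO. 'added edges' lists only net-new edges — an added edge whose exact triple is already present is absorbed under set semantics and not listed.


step 1: rule r1; match: 0->4, 1->1, 2->2, 3->3; deleted nodes 4; deleted edges (4,1,has); (4,2,has); (4,3,has); added nodes 6, 7, 8, 9, 10, 11, 12; added edges (9,1,has); (9,6,has); (9,8,has); (10,2,has); (10,6,has); (10,7,has); (11,3,has); (11,7,has); (11,8,has); (12,6,has); (12,7,has); (12,8,has); result: nodes: 0:pt, 1:pt, 2:pt, 3:pt, 5:F, 6:pt, 7:pt, 8:pt, 9:F, 10:F, 11:F, 12:F edges: (5,1,has); (5,2,has); (5,3,has); (9,1,has); (9,6,has); (9,8,has); (10,2,has); (10,6,has); (10,7,has); (11,3,has); (11,7,has); (11,8,has); (12,6,has); (12,7,has); (12,8,has)
step 2: rule r1; match: 0->5, 1->1, 2->2, 3->3; deleted nodes 5; deleted edges (5,1,has); (5,2,has); (5,3,has); added nodes 13, 14, 15, 16, 17, 18, 19; added edges (16,1,has); (16,13,has); (16,15,has); (17,2,has); (17,13,has); (17,14,has); (18,3,has); (18,14,has); (18,15,has); (19,13,has); (19,14,has); (19,15,has); result: nodes: 0:pt, 1:pt, 2:pt, 3:pt, 6:pt, 7:pt, 8:pt, 9:F, 10:F, 11:F, 12:F, 13:pt, 14:pt, 15:pt, 16:F, 17:F, 18:F, 19:F edges: (9,1,has); (9,6,has); (9,8,has); (10,2,has); (10,6,has); (10,7,has); (11,3,has); (11,7,has); (11,8,has); (12,6,has); (12,7,has); (12,8,has); (16,1,has); (16,13,has); (16,15,has); (17,2,has); (17,13,has); (17,14,has); (18,3,has); (18,14,has); (18,15,has); (19,13,has); (19,14,has); (19,15,has)
final:
nodes: 0:pt, 1:pt, 2:pt, 3:pt, 6:pt, 7:pt, 8:pt, 9:F, 10:F, 11:F, 12:F, 13:pt, 14:pt, 15:pt, 16:F, 17:F, 18:F, 19:F
edges: (9,1,has); (9,6,has); (9,8,has); (10,2,has); (10,6,has); (10,7,has); (11,3,has); (11,7,has); (11,8,has); (12,6,has); (12,7,has); (12,8,has); (16,1,has); (16,13,has); (16,15,has); (17,2,has); (17,13,has); (17,14,has); (18,3,has); (18,14,has); (18,15,has); (19,13,has); (19,14,has); (19,15,has)
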